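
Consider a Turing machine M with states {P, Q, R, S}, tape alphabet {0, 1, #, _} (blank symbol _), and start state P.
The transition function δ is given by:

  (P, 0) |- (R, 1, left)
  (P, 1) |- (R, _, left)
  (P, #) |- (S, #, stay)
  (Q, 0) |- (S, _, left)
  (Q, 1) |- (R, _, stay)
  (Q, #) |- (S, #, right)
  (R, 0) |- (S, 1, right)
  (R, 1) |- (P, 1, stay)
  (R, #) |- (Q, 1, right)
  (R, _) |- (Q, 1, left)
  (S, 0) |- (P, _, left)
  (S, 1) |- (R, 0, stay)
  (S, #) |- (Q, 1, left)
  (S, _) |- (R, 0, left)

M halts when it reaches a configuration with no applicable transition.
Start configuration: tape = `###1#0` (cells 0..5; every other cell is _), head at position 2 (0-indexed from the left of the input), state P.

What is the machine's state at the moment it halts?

Q

P | ##[#]1#0   read # → write #, move stay, go to S
S | ##[#]1#0   read # → write 1, move left, go to Q
Q | #[#]11#0   read # → write #, move right, go to S
S | ##[1]1#0   read 1 → write 0, move stay, go to R
R | ##[0]1#0   read 0 → write 1, move right, go to S
S | ##1[1]#0   read 1 → write 0, move stay, go to R
R | ##1[0]#0   read 0 → write 1, move right, go to S
S | ##11[#]0   read # → write 1, move left, go to Q
Q | ##1[1]10   read 1 → write _, move stay, go to R
R | ##1[_]10   read _ → write 1, move left, go to Q
Q | ##[1]110   read 1 → write _, move stay, go to R
R | ##[_]110   read _ → write 1, move left, go to Q
Q | #[#]1110   read # → write #, move right, go to S
S | ##[1]110   read 1 → write 0, move stay, go to R
R | ##[0]110   read 0 → write 1, move right, go to S
S | ##1[1]10   read 1 → write 0, move stay, go to R
R | ##1[0]10   read 0 → write 1, move right, go to S
S | ##11[1]0   read 1 → write 0, move stay, go to R
R | ##11[0]0   read 0 → write 1, move right, go to S
S | ##111[0]   read 0 → write _, move left, go to P
P | ##11[1]_   read 1 → write _, move left, go to R
R | ##1[1]__   read 1 → write 1, move stay, go to P
P | ##1[1]__   read 1 → write _, move left, go to R
R | ##[1]___   read 1 → write 1, move stay, go to P
P | ##[1]___   read 1 → write _, move left, go to R
R | #[#]____   read # → write 1, move right, go to Q
Q | #1[_]___
No transition is defined for (Q, _); M halts in state Q.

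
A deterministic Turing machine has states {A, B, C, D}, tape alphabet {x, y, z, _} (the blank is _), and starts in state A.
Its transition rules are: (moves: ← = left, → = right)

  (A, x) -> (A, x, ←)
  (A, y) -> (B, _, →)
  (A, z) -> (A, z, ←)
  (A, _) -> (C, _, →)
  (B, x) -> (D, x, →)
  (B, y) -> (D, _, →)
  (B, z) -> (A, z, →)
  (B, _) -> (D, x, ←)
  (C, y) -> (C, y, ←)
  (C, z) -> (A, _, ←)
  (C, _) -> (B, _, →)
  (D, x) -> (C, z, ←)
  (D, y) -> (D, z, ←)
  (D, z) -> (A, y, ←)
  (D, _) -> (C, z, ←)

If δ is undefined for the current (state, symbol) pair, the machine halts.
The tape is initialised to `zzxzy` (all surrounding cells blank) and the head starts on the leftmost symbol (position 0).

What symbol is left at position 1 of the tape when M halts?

state=A head=0 tape=_[z]zxzy   (A,z)→(A,z,←)
state=A head=-1 tape=[_]zzxzy   (A,_)→(C,_,→)
state=C head=0 tape=_[z]zxzy   (C,z)→(A,_,←)
state=A head=-1 tape=[_]_zxzy   (A,_)→(C,_,→)
state=C head=0 tape=_[_]zxzy   (C,_)→(B,_,→)
state=B head=1 tape=__[z]xzy   (B,z)→(A,z,→)
state=A head=2 tape=__z[x]zy   (A,x)→(A,x,←)
state=A head=1 tape=__[z]xzy   (A,z)→(A,z,←)
state=A head=0 tape=_[_]zxzy   (A,_)→(C,_,→)
state=C head=1 tape=__[z]xzy   (C,z)→(A,_,←)
state=A head=0 tape=_[_]_xzy   (A,_)→(C,_,→)
state=C head=1 tape=__[_]xzy   (C,_)→(B,_,→)
state=B head=2 tape=___[x]zy   (B,x)→(D,x,→)
state=D head=3 tape=___x[z]y   (D,z)→(A,y,←)
state=A head=2 tape=___[x]yy   (A,x)→(A,x,←)
state=A head=1 tape=__[_]xyy   (A,_)→(C,_,→)
state=C head=2 tape=___[x]yy
Cell 1 holds _ when M halts.

_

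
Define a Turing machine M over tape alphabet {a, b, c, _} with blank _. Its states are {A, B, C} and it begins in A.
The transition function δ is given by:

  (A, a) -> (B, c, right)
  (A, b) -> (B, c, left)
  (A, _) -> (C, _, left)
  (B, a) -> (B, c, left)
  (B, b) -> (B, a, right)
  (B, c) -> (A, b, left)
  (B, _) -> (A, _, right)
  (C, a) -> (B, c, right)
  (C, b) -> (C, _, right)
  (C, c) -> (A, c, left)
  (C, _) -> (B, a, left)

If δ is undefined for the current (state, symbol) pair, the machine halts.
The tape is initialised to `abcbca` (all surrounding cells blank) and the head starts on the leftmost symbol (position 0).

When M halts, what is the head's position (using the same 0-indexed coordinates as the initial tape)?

3

state=A head=0 tape=[a]bcbca__   (A,a)→(B,c,right)
state=B head=1 tape=c[b]cbca__   (B,b)→(B,a,right)
state=B head=2 tape=ca[c]bca__   (B,c)→(A,b,left)
state=A head=1 tape=c[a]bbca__   (A,a)→(B,c,right)
state=B head=2 tape=cc[b]bca__   (B,b)→(B,a,right)
state=B head=3 tape=cca[b]ca__   (B,b)→(B,a,right)
state=B head=4 tape=ccaa[c]a__   (B,c)→(A,b,left)
state=A head=3 tape=cca[a]ba__   (A,a)→(B,c,right)
state=B head=4 tape=ccac[b]a__   (B,b)→(B,a,right)
state=B head=5 tape=ccaca[a]__   (B,a)→(B,c,left)
state=B head=4 tape=ccac[a]c__   (B,a)→(B,c,left)
state=B head=3 tape=cca[c]cc__   (B,c)→(A,b,left)
state=A head=2 tape=cc[a]bcc__   (A,a)→(B,c,right)
state=B head=3 tape=ccc[b]cc__   (B,b)→(B,a,right)
state=B head=4 tape=ccca[c]c__   (B,c)→(A,b,left)
state=A head=3 tape=ccc[a]bc__   (A,a)→(B,c,right)
state=B head=4 tape=cccc[b]c__   (B,b)→(B,a,right)
state=B head=5 tape=cccca[c]__   (B,c)→(A,b,left)
state=A head=4 tape=cccc[a]b__   (A,a)→(B,c,right)
state=B head=5 tape=ccccc[b]__   (B,b)→(B,a,right)
state=B head=6 tape=ccccca[_]_   (B,_)→(A,_,right)
state=A head=7 tape=ccccca_[_]   (A,_)→(C,_,left)
state=C head=6 tape=ccccca[_]_   (C,_)→(B,a,left)
state=B head=5 tape=ccccc[a]a_   (B,a)→(B,c,left)
state=B head=4 tape=cccc[c]ca_   (B,c)→(A,b,left)
state=A head=3 tape=ccc[c]bca_
At halt the head is at cell 3.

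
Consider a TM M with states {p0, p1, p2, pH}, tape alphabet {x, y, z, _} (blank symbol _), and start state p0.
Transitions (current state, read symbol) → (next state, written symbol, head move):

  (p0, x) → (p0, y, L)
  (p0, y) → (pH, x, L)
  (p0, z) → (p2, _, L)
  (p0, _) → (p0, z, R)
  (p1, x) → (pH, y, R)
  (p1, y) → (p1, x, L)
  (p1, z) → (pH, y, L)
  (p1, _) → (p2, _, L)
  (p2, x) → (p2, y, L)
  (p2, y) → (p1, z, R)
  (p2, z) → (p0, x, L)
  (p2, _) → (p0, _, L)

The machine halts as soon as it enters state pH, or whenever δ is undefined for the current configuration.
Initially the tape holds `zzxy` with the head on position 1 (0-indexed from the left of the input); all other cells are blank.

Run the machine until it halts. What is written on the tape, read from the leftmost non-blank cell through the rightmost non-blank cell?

zzzx_xy

p0 | ___z[z]xy   read z → write _, move L, go to p2
p2 | ___[z]_xy   read z → write x, move L, go to p0
p0 | __[_]x_xy   read _ → write z, move R, go to p0
p0 | __z[x]_xy   read x → write y, move L, go to p0
p0 | __[z]y_xy   read z → write _, move L, go to p2
p2 | _[_]_y_xy   read _ → write _, move L, go to p0
p0 | [_]__y_xy   read _ → write z, move R, go to p0
p0 | z[_]_y_xy   read _ → write z, move R, go to p0
p0 | zz[_]y_xy   read _ → write z, move R, go to p0
p0 | zzz[y]_xy   read y → write x, move L, go to pH
pH | zz[z]x_xy
The non-blank tape span at halt is zzzx_xy.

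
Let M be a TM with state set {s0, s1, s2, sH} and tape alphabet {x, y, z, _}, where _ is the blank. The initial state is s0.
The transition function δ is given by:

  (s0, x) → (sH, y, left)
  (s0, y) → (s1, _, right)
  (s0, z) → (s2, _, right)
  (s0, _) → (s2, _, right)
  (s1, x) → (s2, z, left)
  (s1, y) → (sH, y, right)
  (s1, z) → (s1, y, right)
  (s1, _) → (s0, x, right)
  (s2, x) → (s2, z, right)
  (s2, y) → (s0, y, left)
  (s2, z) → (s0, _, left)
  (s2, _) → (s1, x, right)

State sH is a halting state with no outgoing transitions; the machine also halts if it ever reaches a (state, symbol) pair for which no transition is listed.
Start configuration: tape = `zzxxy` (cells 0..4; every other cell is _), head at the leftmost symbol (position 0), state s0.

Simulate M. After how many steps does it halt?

state=s0 head=0 tape=[z]zxxy_   (s0,z)→(s2,_,right)
state=s2 head=1 tape=_[z]xxy_   (s2,z)→(s0,_,left)
state=s0 head=0 tape=[_]_xxy_   (s0,_)→(s2,_,right)
state=s2 head=1 tape=_[_]xxy_   (s2,_)→(s1,x,right)
state=s1 head=2 tape=_x[x]xy_   (s1,x)→(s2,z,left)
state=s2 head=1 tape=_[x]zxy_   (s2,x)→(s2,z,right)
state=s2 head=2 tape=_z[z]xy_   (s2,z)→(s0,_,left)
state=s0 head=1 tape=_[z]_xy_   (s0,z)→(s2,_,right)
state=s2 head=2 tape=__[_]xy_   (s2,_)→(s1,x,right)
state=s1 head=3 tape=__x[x]y_   (s1,x)→(s2,z,left)
state=s2 head=2 tape=__[x]zy_   (s2,x)→(s2,z,right)
state=s2 head=3 tape=__z[z]y_   (s2,z)→(s0,_,left)
state=s0 head=2 tape=__[z]_y_   (s0,z)→(s2,_,right)
state=s2 head=3 tape=___[_]y_   (s2,_)→(s1,x,right)
state=s1 head=4 tape=___x[y]_   (s1,y)→(sH,y,right)
state=sH head=5 tape=___xy[_]
M halts after 15 transitions.

15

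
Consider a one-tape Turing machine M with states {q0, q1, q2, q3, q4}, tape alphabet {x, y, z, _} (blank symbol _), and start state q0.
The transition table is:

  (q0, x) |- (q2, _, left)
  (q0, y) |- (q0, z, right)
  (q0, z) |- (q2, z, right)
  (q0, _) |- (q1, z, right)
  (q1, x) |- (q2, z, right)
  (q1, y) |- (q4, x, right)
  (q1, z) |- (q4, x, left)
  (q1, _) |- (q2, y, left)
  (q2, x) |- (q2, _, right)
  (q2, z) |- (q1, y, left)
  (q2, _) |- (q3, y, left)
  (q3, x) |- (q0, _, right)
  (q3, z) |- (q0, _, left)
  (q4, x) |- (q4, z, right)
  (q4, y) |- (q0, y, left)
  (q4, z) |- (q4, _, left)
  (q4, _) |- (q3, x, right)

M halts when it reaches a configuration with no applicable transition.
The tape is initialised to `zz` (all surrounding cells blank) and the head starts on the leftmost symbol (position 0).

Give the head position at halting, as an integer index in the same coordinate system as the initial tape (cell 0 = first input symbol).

q0 | _[z]z____   read z → write z, move right, go to q2
q2 | _z[z]____   read z → write y, move left, go to q1
q1 | _[z]y____   read z → write x, move left, go to q4
q4 | [_]xy____   read _ → write x, move right, go to q3
q3 | x[x]y____   read x → write _, move right, go to q0
q0 | x_[y]____   read y → write z, move right, go to q0
q0 | x_z[_]___   read _ → write z, move right, go to q1
q1 | x_zz[_]__   read _ → write y, move left, go to q2
q2 | x_z[z]y__   read z → write y, move left, go to q1
q1 | x_[z]yy__   read z → write x, move left, go to q4
q4 | x[_]xyy__   read _ → write x, move right, go to q3
q3 | xx[x]yy__   read x → write _, move right, go to q0
q0 | xx_[y]y__   read y → write z, move right, go to q0
q0 | xx_z[y]__   read y → write z, move right, go to q0
q0 | xx_zz[_]_   read _ → write z, move right, go to q1
q1 | xx_zzz[_]   read _ → write y, move left, go to q2
q2 | xx_zz[z]y   read z → write y, move left, go to q1
q1 | xx_z[z]yy   read z → write x, move left, go to q4
q4 | xx_[z]xyy   read z → write _, move left, go to q4
q4 | xx[_]_xyy   read _ → write x, move right, go to q3
q3 | xxx[_]xyy
At halt the head is at cell 2.

2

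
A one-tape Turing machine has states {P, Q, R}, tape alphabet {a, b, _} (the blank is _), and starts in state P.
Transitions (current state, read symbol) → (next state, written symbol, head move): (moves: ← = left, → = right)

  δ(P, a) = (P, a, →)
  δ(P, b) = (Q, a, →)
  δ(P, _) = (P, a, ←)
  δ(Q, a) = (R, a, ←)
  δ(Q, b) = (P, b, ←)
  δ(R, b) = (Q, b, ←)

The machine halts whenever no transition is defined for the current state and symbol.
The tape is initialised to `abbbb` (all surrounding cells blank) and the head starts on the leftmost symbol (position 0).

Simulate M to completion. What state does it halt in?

Q

P | [a]bbbb_   read a → write a, move →, go to P
P | a[b]bbb_   read b → write a, move →, go to Q
Q | aa[b]bb_   read b → write b, move ←, go to P
P | a[a]bbb_   read a → write a, move →, go to P
P | aa[b]bb_   read b → write a, move →, go to Q
Q | aaa[b]b_   read b → write b, move ←, go to P
P | aa[a]bb_   read a → write a, move →, go to P
P | aaa[b]b_   read b → write a, move →, go to Q
Q | aaaa[b]_   read b → write b, move ←, go to P
P | aaa[a]b_   read a → write a, move →, go to P
P | aaaa[b]_   read b → write a, move →, go to Q
Q | aaaaa[_]
No transition is defined for (Q, _); M halts in state Q.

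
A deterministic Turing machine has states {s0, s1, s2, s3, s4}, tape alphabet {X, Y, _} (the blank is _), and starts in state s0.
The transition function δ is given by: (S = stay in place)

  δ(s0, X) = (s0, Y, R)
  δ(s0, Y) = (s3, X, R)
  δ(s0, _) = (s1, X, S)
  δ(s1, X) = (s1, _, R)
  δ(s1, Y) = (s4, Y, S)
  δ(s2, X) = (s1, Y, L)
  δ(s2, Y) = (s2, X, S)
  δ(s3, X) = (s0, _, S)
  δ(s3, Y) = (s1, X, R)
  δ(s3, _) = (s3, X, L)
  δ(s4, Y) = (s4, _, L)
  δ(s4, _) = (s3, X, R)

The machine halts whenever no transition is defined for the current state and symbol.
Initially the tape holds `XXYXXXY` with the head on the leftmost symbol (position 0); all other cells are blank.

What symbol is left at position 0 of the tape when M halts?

s0 | [X]XYXXXY_   read X → write Y, move R, go to s0
s0 | Y[X]YXXXY_   read X → write Y, move R, go to s0
s0 | YY[Y]XXXY_   read Y → write X, move R, go to s3
s3 | YYX[X]XXY_   read X → write _, move S, go to s0
s0 | YYX[_]XXY_   read _ → write X, move S, go to s1
s1 | YYX[X]XXY_   read X → write _, move R, go to s1
s1 | YYX_[X]XY_   read X → write _, move R, go to s1
s1 | YYX__[X]Y_   read X → write _, move R, go to s1
s1 | YYX___[Y]_   read Y → write Y, move S, go to s4
s4 | YYX___[Y]_   read Y → write _, move L, go to s4
s4 | YYX__[_]__   read _ → write X, move R, go to s3
s3 | YYX__X[_]_   read _ → write X, move L, go to s3
s3 | YYX__[X]X_   read X → write _, move S, go to s0
s0 | YYX__[_]X_   read _ → write X, move S, go to s1
s1 | YYX__[X]X_   read X → write _, move R, go to s1
s1 | YYX___[X]_   read X → write _, move R, go to s1
s1 | YYX____[_]
Cell 0 holds Y when M halts.

Y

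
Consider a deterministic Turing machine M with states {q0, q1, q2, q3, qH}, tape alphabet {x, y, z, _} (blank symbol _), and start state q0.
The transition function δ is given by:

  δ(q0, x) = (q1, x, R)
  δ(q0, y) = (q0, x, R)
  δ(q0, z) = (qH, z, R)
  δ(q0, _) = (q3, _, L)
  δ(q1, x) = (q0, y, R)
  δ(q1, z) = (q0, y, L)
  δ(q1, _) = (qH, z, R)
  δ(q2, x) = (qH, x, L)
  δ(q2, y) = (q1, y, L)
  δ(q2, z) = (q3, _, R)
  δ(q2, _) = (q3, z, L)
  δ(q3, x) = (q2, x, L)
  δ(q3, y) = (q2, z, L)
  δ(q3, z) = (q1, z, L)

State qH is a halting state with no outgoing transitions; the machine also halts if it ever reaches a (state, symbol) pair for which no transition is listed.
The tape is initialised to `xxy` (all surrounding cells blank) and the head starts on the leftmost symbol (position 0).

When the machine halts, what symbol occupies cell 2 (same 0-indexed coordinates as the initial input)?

x

q0 | [x]xy__   read x → write x, move R, go to q1
q1 | x[x]y__   read x → write y, move R, go to q0
q0 | xy[y]__   read y → write x, move R, go to q0
q0 | xyx[_]_   read _ → write _, move L, go to q3
q3 | xy[x]__   read x → write x, move L, go to q2
q2 | x[y]x__   read y → write y, move L, go to q1
q1 | [x]yx__   read x → write y, move R, go to q0
q0 | y[y]x__   read y → write x, move R, go to q0
q0 | yx[x]__   read x → write x, move R, go to q1
q1 | yxx[_]_   read _ → write z, move R, go to qH
qH | yxxz[_]
Cell 2 holds x when M halts.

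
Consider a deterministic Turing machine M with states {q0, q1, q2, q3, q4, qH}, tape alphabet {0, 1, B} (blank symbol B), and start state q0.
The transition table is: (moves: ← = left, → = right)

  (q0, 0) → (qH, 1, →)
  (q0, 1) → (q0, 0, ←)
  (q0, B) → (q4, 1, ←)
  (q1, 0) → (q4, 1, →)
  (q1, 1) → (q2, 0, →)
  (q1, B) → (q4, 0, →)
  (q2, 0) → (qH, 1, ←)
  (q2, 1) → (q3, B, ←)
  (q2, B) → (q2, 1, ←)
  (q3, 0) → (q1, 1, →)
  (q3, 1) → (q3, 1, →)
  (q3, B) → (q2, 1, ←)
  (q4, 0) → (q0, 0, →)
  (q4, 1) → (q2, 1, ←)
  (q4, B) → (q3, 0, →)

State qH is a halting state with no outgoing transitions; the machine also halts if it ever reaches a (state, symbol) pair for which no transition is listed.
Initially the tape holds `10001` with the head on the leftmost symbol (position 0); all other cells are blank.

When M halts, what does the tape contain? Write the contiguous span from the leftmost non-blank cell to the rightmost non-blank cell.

0111011

state=q0 head=0 tape=BB[1]0001   (q0,1)→(q0,0,←)
state=q0 head=-1 tape=B[B]00001   (q0,B)→(q4,1,←)
state=q4 head=-2 tape=[B]100001   (q4,B)→(q3,0,→)
state=q3 head=-1 tape=0[1]00001   (q3,1)→(q3,1,→)
state=q3 head=0 tape=01[0]0001   (q3,0)→(q1,1,→)
state=q1 head=1 tape=011[0]001   (q1,0)→(q4,1,→)
state=q4 head=2 tape=0111[0]01   (q4,0)→(q0,0,→)
state=q0 head=3 tape=01110[0]1   (q0,0)→(qH,1,→)
state=qH head=4 tape=011101[1]
The non-blank tape span at halt is 0111011.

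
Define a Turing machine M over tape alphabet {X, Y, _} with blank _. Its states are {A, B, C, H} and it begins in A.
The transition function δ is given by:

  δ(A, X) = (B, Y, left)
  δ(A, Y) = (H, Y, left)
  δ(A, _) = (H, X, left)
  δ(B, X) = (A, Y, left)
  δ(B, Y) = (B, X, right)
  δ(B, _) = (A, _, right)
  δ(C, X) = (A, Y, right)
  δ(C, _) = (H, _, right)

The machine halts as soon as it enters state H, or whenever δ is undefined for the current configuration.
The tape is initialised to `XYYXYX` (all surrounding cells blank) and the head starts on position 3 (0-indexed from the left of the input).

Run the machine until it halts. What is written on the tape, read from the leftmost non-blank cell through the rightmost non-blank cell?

XXXXXX_X

state=A head=3 tape=XYY[X]YX__   (A,X)→(B,Y,left)
state=B head=2 tape=XY[Y]YYX__   (B,Y)→(B,X,right)
state=B head=3 tape=XYX[Y]YX__   (B,Y)→(B,X,right)
state=B head=4 tape=XYXX[Y]X__   (B,Y)→(B,X,right)
state=B head=5 tape=XYXXX[X]__   (B,X)→(A,Y,left)
state=A head=4 tape=XYXX[X]Y__   (A,X)→(B,Y,left)
state=B head=3 tape=XYX[X]YY__   (B,X)→(A,Y,left)
state=A head=2 tape=XY[X]YYY__   (A,X)→(B,Y,left)
state=B head=1 tape=X[Y]YYYY__   (B,Y)→(B,X,right)
state=B head=2 tape=XX[Y]YYY__   (B,Y)→(B,X,right)
state=B head=3 tape=XXX[Y]YY__   (B,Y)→(B,X,right)
state=B head=4 tape=XXXX[Y]Y__   (B,Y)→(B,X,right)
state=B head=5 tape=XXXXX[Y]__   (B,Y)→(B,X,right)
state=B head=6 tape=XXXXXX[_]_   (B,_)→(A,_,right)
state=A head=7 tape=XXXXXX_[_]   (A,_)→(H,X,left)
state=H head=6 tape=XXXXXX[_]X
The non-blank tape span at halt is XXXXXX_X.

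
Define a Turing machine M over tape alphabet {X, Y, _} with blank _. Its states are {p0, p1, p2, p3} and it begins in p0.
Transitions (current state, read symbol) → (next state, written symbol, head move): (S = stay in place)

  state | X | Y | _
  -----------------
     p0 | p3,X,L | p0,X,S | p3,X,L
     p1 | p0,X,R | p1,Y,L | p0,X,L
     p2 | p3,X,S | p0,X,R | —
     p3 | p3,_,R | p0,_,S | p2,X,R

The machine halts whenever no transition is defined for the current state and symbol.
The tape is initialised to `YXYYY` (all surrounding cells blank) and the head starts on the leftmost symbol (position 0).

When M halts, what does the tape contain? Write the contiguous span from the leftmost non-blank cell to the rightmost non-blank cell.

state=p0 head=0 tape=_[Y]XYYY__   (p0,Y)→(p0,X,S)
state=p0 head=0 tape=_[X]XYYY__   (p0,X)→(p3,X,L)
state=p3 head=-1 tape=[_]XXYYY__   (p3,_)→(p2,X,R)
state=p2 head=0 tape=X[X]XYYY__   (p2,X)→(p3,X,S)
state=p3 head=0 tape=X[X]XYYY__   (p3,X)→(p3,_,R)
state=p3 head=1 tape=X_[X]YYY__   (p3,X)→(p3,_,R)
state=p3 head=2 tape=X__[Y]YY__   (p3,Y)→(p0,_,S)
state=p0 head=2 tape=X__[_]YY__   (p0,_)→(p3,X,L)
state=p3 head=1 tape=X_[_]XYY__   (p3,_)→(p2,X,R)
state=p2 head=2 tape=X_X[X]YY__   (p2,X)→(p3,X,S)
state=p3 head=2 tape=X_X[X]YY__   (p3,X)→(p3,_,R)
state=p3 head=3 tape=X_X_[Y]Y__   (p3,Y)→(p0,_,S)
state=p0 head=3 tape=X_X_[_]Y__   (p0,_)→(p3,X,L)
state=p3 head=2 tape=X_X[_]XY__   (p3,_)→(p2,X,R)
state=p2 head=3 tape=X_XX[X]Y__   (p2,X)→(p3,X,S)
state=p3 head=3 tape=X_XX[X]Y__   (p3,X)→(p3,_,R)
state=p3 head=4 tape=X_XX_[Y]__   (p3,Y)→(p0,_,S)
state=p0 head=4 tape=X_XX_[_]__   (p0,_)→(p3,X,L)
state=p3 head=3 tape=X_XX[_]X__   (p3,_)→(p2,X,R)
state=p2 head=4 tape=X_XXX[X]__   (p2,X)→(p3,X,S)
state=p3 head=4 tape=X_XXX[X]__   (p3,X)→(p3,_,R)
state=p3 head=5 tape=X_XXX_[_]_   (p3,_)→(p2,X,R)
state=p2 head=6 tape=X_XXX_X[_]
The non-blank tape span at halt is X_XXX_X.

X_XXX_X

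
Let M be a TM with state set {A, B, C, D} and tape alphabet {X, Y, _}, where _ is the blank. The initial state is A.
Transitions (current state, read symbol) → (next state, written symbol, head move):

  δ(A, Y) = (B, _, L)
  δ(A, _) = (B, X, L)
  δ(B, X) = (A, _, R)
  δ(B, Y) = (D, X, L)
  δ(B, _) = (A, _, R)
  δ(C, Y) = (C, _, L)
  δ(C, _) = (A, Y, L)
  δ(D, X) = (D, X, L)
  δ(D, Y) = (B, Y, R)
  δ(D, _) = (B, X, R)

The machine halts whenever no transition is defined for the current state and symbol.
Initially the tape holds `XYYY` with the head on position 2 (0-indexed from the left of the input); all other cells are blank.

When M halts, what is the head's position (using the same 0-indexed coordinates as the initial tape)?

state=A head=2 tape=_XY[Y]Y   (A,Y)→(B,_,L)
state=B head=1 tape=_X[Y]_Y   (B,Y)→(D,X,L)
state=D head=0 tape=_[X]X_Y   (D,X)→(D,X,L)
state=D head=-1 tape=[_]XX_Y   (D,_)→(B,X,R)
state=B head=0 tape=X[X]X_Y   (B,X)→(A,_,R)
state=A head=1 tape=X_[X]_Y
At halt the head is at cell 1.

1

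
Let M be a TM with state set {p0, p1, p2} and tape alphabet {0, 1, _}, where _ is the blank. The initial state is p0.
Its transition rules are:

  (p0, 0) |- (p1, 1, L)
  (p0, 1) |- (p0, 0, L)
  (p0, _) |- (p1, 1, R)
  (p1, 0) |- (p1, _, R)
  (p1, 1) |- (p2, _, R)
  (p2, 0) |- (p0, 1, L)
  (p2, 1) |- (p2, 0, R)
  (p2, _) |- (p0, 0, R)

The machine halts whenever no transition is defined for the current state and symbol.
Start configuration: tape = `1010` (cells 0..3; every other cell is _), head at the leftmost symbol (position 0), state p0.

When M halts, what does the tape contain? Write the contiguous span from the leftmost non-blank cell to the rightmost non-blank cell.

state=p0 head=0 tape=_[1]010___   (p0,1)→(p0,0,L)
state=p0 head=-1 tape=[_]0010___   (p0,_)→(p1,1,R)
state=p1 head=0 tape=1[0]010___   (p1,0)→(p1,_,R)
state=p1 head=1 tape=1_[0]10___   (p1,0)→(p1,_,R)
state=p1 head=2 tape=1__[1]0___   (p1,1)→(p2,_,R)
state=p2 head=3 tape=1___[0]___   (p2,0)→(p0,1,L)
state=p0 head=2 tape=1__[_]1___   (p0,_)→(p1,1,R)
state=p1 head=3 tape=1__1[1]___   (p1,1)→(p2,_,R)
state=p2 head=4 tape=1__1_[_]__   (p2,_)→(p0,0,R)
state=p0 head=5 tape=1__1_0[_]_   (p0,_)→(p1,1,R)
state=p1 head=6 tape=1__1_01[_]
The non-blank tape span at halt is 1__1_01.

1__1_01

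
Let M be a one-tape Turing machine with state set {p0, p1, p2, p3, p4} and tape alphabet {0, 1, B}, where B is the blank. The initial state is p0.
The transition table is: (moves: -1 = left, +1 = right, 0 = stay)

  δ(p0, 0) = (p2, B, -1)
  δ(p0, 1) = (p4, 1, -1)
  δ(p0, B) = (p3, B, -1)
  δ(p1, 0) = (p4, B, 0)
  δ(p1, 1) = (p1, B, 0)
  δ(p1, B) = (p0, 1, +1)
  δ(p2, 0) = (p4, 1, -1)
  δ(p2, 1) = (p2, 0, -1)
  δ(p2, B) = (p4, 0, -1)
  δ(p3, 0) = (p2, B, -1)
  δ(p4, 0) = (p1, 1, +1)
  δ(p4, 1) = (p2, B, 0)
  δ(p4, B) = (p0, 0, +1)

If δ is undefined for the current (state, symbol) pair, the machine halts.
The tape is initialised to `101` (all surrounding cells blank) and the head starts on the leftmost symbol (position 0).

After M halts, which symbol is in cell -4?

p0 | BBBB[1]01   read 1 → write 1, move -1, go to p4
p4 | BBB[B]101   read B → write 0, move +1, go to p0
p0 | BBB0[1]01   read 1 → write 1, move -1, go to p4
p4 | BBB[0]101   read 0 → write 1, move +1, go to p1
p1 | BBB1[1]01   read 1 → write B, move 0, go to p1
p1 | BBB1[B]01   read B → write 1, move +1, go to p0
p0 | BBB11[0]1   read 0 → write B, move -1, go to p2
p2 | BBB1[1]B1   read 1 → write 0, move -1, go to p2
p2 | BBB[1]0B1   read 1 → write 0, move -1, go to p2
p2 | BB[B]00B1   read B → write 0, move -1, go to p4
p4 | B[B]000B1   read B → write 0, move +1, go to p0
p0 | B0[0]00B1   read 0 → write B, move -1, go to p2
p2 | B[0]B00B1   read 0 → write 1, move -1, go to p4
p4 | [B]1B00B1   read B → write 0, move +1, go to p0
p0 | 0[1]B00B1   read 1 → write 1, move -1, go to p4
p4 | [0]1B00B1   read 0 → write 1, move +1, go to p1
p1 | 1[1]B00B1   read 1 → write B, move 0, go to p1
p1 | 1[B]B00B1   read B → write 1, move +1, go to p0
p0 | 11[B]00B1   read B → write B, move -1, go to p3
p3 | 1[1]B00B1
Cell -4 holds 1 when M halts.

1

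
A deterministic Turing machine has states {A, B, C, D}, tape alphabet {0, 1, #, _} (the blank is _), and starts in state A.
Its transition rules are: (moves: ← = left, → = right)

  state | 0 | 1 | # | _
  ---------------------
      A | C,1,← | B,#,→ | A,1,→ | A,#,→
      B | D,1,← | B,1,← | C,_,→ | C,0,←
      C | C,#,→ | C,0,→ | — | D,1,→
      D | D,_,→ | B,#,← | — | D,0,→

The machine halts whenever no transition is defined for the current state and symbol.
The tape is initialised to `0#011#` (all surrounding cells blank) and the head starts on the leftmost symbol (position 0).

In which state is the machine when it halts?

C

A | ___[0]#011#   read 0 → write 1, move ←, go to C
C | __[_]1#011#   read _ → write 1, move →, go to D
D | __1[1]#011#   read 1 → write #, move ←, go to B
B | __[1]##011#   read 1 → write 1, move ←, go to B
B | _[_]1##011#   read _ → write 0, move ←, go to C
C | [_]01##011#   read _ → write 1, move →, go to D
D | 1[0]1##011#   read 0 → write _, move →, go to D
D | 1_[1]##011#   read 1 → write #, move ←, go to B
B | 1[_]###011#   read _ → write 0, move ←, go to C
C | [1]0###011#   read 1 → write 0, move →, go to C
C | 0[0]###011#   read 0 → write #, move →, go to C
C | 0#[#]##011#
No transition is defined for (C, #); M halts in state C.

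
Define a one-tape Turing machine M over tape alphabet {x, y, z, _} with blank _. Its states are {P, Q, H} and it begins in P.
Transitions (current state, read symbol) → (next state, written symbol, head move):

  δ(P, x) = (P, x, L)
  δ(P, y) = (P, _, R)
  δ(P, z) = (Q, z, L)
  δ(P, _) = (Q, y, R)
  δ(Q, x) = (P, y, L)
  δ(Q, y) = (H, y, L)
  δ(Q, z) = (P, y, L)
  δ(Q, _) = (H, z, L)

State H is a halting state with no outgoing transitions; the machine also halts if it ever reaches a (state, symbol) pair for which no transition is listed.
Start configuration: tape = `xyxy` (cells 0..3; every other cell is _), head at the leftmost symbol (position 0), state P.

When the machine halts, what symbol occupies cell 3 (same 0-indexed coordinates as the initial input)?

state=P head=0 tape=_[x]yxy__   (P,x)→(P,x,L)
state=P head=-1 tape=[_]xyxy__   (P,_)→(Q,y,R)
state=Q head=0 tape=y[x]yxy__   (Q,x)→(P,y,L)
state=P head=-1 tape=[y]yyxy__   (P,y)→(P,_,R)
state=P head=0 tape=_[y]yxy__   (P,y)→(P,_,R)
state=P head=1 tape=__[y]xy__   (P,y)→(P,_,R)
state=P head=2 tape=___[x]y__   (P,x)→(P,x,L)
state=P head=1 tape=__[_]xy__   (P,_)→(Q,y,R)
state=Q head=2 tape=__y[x]y__   (Q,x)→(P,y,L)
state=P head=1 tape=__[y]yy__   (P,y)→(P,_,R)
state=P head=2 tape=___[y]y__   (P,y)→(P,_,R)
state=P head=3 tape=____[y]__   (P,y)→(P,_,R)
state=P head=4 tape=_____[_]_   (P,_)→(Q,y,R)
state=Q head=5 tape=_____y[_]   (Q,_)→(H,z,L)
state=H head=4 tape=_____[y]z
Cell 3 holds _ when M halts.

_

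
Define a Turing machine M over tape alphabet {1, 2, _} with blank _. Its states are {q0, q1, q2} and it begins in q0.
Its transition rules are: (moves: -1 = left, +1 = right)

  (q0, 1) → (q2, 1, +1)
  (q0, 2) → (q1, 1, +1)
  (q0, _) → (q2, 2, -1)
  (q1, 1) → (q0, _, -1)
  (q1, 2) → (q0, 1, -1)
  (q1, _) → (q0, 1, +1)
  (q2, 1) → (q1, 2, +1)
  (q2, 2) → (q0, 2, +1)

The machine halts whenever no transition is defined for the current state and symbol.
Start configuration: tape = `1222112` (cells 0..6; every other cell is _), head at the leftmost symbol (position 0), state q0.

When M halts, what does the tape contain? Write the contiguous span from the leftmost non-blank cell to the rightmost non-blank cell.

121111211

q0 | [1]222112___   read 1 → write 1, move +1, go to q2
q2 | 1[2]22112___   read 2 → write 2, move +1, go to q0
q0 | 12[2]2112___   read 2 → write 1, move +1, go to q1
q1 | 121[2]112___   read 2 → write 1, move -1, go to q0
q0 | 12[1]1112___   read 1 → write 1, move +1, go to q2
q2 | 121[1]112___   read 1 → write 2, move +1, go to q1
q1 | 1212[1]12___   read 1 → write _, move -1, go to q0
q0 | 121[2]_12___   read 2 → write 1, move +1, go to q1
q1 | 1211[_]12___   read _ → write 1, move +1, go to q0
q0 | 12111[1]2___   read 1 → write 1, move +1, go to q2
q2 | 121111[2]___   read 2 → write 2, move +1, go to q0
q0 | 1211112[_]__   read _ → write 2, move -1, go to q2
q2 | 121111[2]2__   read 2 → write 2, move +1, go to q0
q0 | 1211112[2]__   read 2 → write 1, move +1, go to q1
q1 | 12111121[_]_   read _ → write 1, move +1, go to q0
q0 | 121111211[_]   read _ → write 2, move -1, go to q2
q2 | 12111121[1]2   read 1 → write 2, move +1, go to q1
q1 | 121111212[2]   read 2 → write 1, move -1, go to q0
q0 | 12111121[2]1   read 2 → write 1, move +1, go to q1
q1 | 121111211[1]   read 1 → write _, move -1, go to q0
q0 | 12111121[1]_   read 1 → write 1, move +1, go to q2
q2 | 121111211[_]
The non-blank tape span at halt is 121111211.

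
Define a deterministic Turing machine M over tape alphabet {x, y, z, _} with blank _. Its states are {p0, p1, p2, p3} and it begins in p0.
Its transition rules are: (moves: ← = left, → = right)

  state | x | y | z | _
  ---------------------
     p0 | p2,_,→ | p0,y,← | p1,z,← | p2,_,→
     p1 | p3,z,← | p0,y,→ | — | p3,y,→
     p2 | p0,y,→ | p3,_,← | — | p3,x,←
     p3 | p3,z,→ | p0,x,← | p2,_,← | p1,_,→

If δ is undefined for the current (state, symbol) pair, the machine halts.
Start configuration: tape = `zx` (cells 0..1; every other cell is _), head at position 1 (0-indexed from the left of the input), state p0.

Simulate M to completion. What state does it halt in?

p0 | z[x]_   read x → write _, move →, go to p2
p2 | z_[_]   read _ → write x, move ←, go to p3
p3 | z[_]x   read _ → write _, move →, go to p1
p1 | z_[x]   read x → write z, move ←, go to p3
p3 | z[_]z   read _ → write _, move →, go to p1
p1 | z_[z]
No transition is defined for (p1, z); M halts in state p1.

p1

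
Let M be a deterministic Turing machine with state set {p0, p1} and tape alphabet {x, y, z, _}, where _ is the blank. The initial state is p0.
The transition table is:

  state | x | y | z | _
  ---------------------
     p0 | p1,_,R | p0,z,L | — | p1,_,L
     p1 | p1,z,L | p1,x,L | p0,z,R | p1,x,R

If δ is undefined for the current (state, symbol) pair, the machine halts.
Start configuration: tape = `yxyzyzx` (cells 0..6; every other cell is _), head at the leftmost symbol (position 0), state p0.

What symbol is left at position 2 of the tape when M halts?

p0 | __[y]xyzyzx   read y → write z, move L, go to p0
p0 | _[_]zxyzyzx   read _ → write _, move L, go to p1
p1 | [_]_zxyzyzx   read _ → write x, move R, go to p1
p1 | x[_]zxyzyzx   read _ → write x, move R, go to p1
p1 | xx[z]xyzyzx   read z → write z, move R, go to p0
p0 | xxz[x]yzyzx   read x → write _, move R, go to p1
p1 | xxz_[y]zyzx   read y → write x, move L, go to p1
p1 | xxz[_]xzyzx   read _ → write x, move R, go to p1
p1 | xxzx[x]zyzx   read x → write z, move L, go to p1
p1 | xxz[x]zzyzx   read x → write z, move L, go to p1
p1 | xx[z]zzzyzx   read z → write z, move R, go to p0
p0 | xxz[z]zzyzx
Cell 2 holds z when M halts.

z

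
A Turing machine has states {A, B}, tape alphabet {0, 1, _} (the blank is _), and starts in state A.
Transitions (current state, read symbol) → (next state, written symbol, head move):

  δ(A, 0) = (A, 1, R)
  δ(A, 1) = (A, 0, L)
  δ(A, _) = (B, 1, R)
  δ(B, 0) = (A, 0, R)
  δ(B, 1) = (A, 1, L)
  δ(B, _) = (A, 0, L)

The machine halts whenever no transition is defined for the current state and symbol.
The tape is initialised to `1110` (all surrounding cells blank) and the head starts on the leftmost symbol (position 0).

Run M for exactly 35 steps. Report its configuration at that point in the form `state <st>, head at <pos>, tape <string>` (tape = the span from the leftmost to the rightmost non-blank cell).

A | __[1]110____   read 1 → write 0, move L, go to A
A | _[_]0110____   read _ → write 1, move R, go to B
B | _1[0]110____   read 0 → write 0, move R, go to A
A | _10[1]10____   read 1 → write 0, move L, go to A
A | _1[0]010____   read 0 → write 1, move R, go to A
A | _11[0]10____   read 0 → write 1, move R, go to A
A | _111[1]0____   read 1 → write 0, move L, go to A
A | _11[1]00____   read 1 → write 0, move L, go to A
A | _1[1]000____   read 1 → write 0, move L, go to A
A | _[1]0000____   read 1 → write 0, move L, go to A
A | [_]00000____   read _ → write 1, move R, go to B
B | 1[0]0000____   read 0 → write 0, move R, go to A
A | 10[0]000____   read 0 → write 1, move R, go to A
A | 101[0]00____   read 0 → write 1, move R, go to A
A | 1011[0]0____   read 0 → write 1, move R, go to A
A | 10111[0]____   read 0 → write 1, move R, go to A
A | 101111[_]___   read _ → write 1, move R, go to B
B | 1011111[_]__   read _ → write 0, move L, go to A
A | 101111[1]0__   read 1 → write 0, move L, go to A
A | 10111[1]00__   read 1 → write 0, move L, go to A
A | 1011[1]000__   read 1 → write 0, move L, go to A
A | 101[1]0000__   read 1 → write 0, move L, go to A
A | 10[1]00000__   read 1 → write 0, move L, go to A
A | 1[0]000000__   read 0 → write 1, move R, go to A
A | 11[0]00000__   read 0 → write 1, move R, go to A
A | 111[0]0000__   read 0 → write 1, move R, go to A
A | 1111[0]000__   read 0 → write 1, move R, go to A
A | 11111[0]00__   read 0 → write 1, move R, go to A
A | 111111[0]0__   read 0 → write 1, move R, go to A
A | 1111111[0]__   read 0 → write 1, move R, go to A
A | 11111111[_]_   read _ → write 1, move R, go to B
B | 111111111[_]   read _ → write 0, move L, go to A
A | 11111111[1]0   read 1 → write 0, move L, go to A
A | 1111111[1]00   read 1 → write 0, move L, go to A
A | 111111[1]000   read 1 → write 0, move L, go to A
A | 11111[1]0000
After 35 steps: state A, head at 3, tape 1111110000.

state A, head at 3, tape 1111110000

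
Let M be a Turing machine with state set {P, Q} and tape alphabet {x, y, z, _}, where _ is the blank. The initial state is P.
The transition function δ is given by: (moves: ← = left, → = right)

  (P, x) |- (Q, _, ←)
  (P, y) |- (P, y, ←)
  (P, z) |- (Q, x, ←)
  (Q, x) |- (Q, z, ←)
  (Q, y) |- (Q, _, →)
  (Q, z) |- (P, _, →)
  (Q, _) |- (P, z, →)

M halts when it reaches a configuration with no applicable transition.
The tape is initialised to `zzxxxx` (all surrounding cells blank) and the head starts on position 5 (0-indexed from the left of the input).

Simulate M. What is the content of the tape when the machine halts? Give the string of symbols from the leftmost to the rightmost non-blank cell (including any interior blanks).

z__zz

P | zzxxx[x]   read x → write _, move ←, go to Q
Q | zzxx[x]_   read x → write z, move ←, go to Q
Q | zzx[x]z_   read x → write z, move ←, go to Q
Q | zz[x]zz_   read x → write z, move ←, go to Q
Q | z[z]zzz_   read z → write _, move →, go to P
P | z_[z]zz_   read z → write x, move ←, go to Q
Q | z[_]xzz_   read _ → write z, move →, go to P
P | zz[x]zz_   read x → write _, move ←, go to Q
Q | z[z]_zz_   read z → write _, move →, go to P
P | z_[_]zz_
The non-blank tape span at halt is z__zz.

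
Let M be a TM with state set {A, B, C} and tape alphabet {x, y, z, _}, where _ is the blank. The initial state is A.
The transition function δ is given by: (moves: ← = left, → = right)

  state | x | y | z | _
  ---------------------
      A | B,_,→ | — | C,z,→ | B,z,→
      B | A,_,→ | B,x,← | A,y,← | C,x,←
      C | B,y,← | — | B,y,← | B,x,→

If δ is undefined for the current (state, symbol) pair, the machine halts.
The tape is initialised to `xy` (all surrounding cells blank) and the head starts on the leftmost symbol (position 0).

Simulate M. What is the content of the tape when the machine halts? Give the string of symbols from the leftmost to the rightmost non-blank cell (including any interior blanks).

A | ___[x]y___   read x → write _, move →, go to B
B | ____[y]___   read y → write x, move ←, go to B
B | ___[_]x___   read _ → write x, move ←, go to C
C | __[_]xx___   read _ → write x, move →, go to B
B | __x[x]x___   read x → write _, move →, go to A
A | __x_[x]___   read x → write _, move →, go to B
B | __x__[_]__   read _ → write x, move ←, go to C
C | __x_[_]x__   read _ → write x, move →, go to B
B | __x_x[x]__   read x → write _, move →, go to A
A | __x_x_[_]_   read _ → write z, move →, go to B
B | __x_x_z[_]   read _ → write x, move ←, go to C
C | __x_x_[z]x   read z → write y, move ←, go to B
B | __x_x[_]yx   read _ → write x, move ←, go to C
C | __x_[x]xyx   read x → write y, move ←, go to B
B | __x[_]yxyx   read _ → write x, move ←, go to C
C | __[x]xyxyx   read x → write y, move ←, go to B
B | _[_]yxyxyx   read _ → write x, move ←, go to C
C | [_]xyxyxyx   read _ → write x, move →, go to B
B | x[x]yxyxyx   read x → write _, move →, go to A
A | x_[y]xyxyx
The non-blank tape span at halt is x_yxyxyx.

x_yxyxyx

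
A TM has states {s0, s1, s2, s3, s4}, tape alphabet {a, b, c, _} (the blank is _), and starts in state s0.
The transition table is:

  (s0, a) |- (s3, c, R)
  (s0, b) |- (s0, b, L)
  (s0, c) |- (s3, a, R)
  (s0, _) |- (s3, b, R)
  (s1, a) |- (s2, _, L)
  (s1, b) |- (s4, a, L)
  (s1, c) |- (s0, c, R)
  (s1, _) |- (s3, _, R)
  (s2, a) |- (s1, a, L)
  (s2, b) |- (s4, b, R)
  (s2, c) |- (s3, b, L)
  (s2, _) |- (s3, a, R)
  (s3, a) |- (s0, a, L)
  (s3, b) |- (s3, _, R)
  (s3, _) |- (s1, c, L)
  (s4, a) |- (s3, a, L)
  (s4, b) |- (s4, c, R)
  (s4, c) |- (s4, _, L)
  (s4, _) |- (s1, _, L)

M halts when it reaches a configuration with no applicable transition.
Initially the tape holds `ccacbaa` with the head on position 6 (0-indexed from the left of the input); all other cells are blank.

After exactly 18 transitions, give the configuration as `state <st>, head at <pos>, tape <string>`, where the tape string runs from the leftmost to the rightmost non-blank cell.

state s0, head at 4, tape ccac_ab_c

s0 | ccacba[a]__   read a → write c, move R, go to s3
s3 | ccacbac[_]_   read _ → write c, move L, go to s1
s1 | ccacba[c]c_   read c → write c, move R, go to s0
s0 | ccacbac[c]_   read c → write a, move R, go to s3
s3 | ccacbaca[_]   read _ → write c, move L, go to s1
s1 | ccacbac[a]c   read a → write _, move L, go to s2
s2 | ccacba[c]_c   read c → write b, move L, go to s3
s3 | ccacb[a]b_c   read a → write a, move L, go to s0
s0 | ccac[b]ab_c   read b → write b, move L, go to s0
s0 | cca[c]bab_c   read c → write a, move R, go to s3
s3 | ccaa[b]ab_c   read b → write _, move R, go to s3
s3 | ccaa_[a]b_c   read a → write a, move L, go to s0
s0 | ccaa[_]ab_c   read _ → write b, move R, go to s3
s3 | ccaab[a]b_c   read a → write a, move L, go to s0
s0 | ccaa[b]ab_c   read b → write b, move L, go to s0
s0 | cca[a]bab_c   read a → write c, move R, go to s3
s3 | ccac[b]ab_c   read b → write _, move R, go to s3
s3 | ccac_[a]b_c   read a → write a, move L, go to s0
s0 | ccac[_]ab_c
After 18 steps: state s0, head at 4, tape ccac_ab_c.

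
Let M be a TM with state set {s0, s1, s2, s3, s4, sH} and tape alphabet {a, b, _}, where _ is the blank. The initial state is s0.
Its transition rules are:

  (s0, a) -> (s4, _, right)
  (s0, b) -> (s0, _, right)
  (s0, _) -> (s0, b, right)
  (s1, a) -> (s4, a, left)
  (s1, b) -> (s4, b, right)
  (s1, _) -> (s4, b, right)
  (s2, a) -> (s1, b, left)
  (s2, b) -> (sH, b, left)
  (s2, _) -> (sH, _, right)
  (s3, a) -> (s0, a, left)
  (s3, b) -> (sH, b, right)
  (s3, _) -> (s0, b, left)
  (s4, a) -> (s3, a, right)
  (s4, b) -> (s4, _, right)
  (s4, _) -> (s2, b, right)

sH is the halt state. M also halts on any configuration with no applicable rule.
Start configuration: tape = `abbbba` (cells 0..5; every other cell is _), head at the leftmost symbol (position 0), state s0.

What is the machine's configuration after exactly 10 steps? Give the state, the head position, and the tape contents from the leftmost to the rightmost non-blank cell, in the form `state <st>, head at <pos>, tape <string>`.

state s2, head at 8, tape b

state=s0 head=0 tape=[a]bbbba___   (s0,a)→(s4,_,right)
state=s4 head=1 tape=_[b]bbba___   (s4,b)→(s4,_,right)
state=s4 head=2 tape=__[b]bba___   (s4,b)→(s4,_,right)
state=s4 head=3 tape=___[b]ba___   (s4,b)→(s4,_,right)
state=s4 head=4 tape=____[b]a___   (s4,b)→(s4,_,right)
state=s4 head=5 tape=_____[a]___   (s4,a)→(s3,a,right)
state=s3 head=6 tape=_____a[_]__   (s3,_)→(s0,b,left)
state=s0 head=5 tape=_____[a]b__   (s0,a)→(s4,_,right)
state=s4 head=6 tape=______[b]__   (s4,b)→(s4,_,right)
state=s4 head=7 tape=_______[_]_   (s4,_)→(s2,b,right)
state=s2 head=8 tape=_______b[_]
After 10 steps: state s2, head at 8, tape b.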